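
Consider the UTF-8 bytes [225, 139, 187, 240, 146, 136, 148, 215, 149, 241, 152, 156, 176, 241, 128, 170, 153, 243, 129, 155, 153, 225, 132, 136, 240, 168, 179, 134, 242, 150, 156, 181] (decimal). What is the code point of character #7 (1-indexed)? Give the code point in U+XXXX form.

Offset 0: leading byte 0xE1 = 11100001 → 3-byte char #1 = E1 8B BB.
Offset 3: leading byte 0xF0 = 11110000 → 4-byte char #2 = F0 92 88 94.
Offset 7: leading byte 0xD7 = 11010111 → 2-byte char #3 = D7 95.
Offset 9: leading byte 0xF1 = 11110001 → 4-byte char #4 = F1 98 9C B0.
Offset 13: leading byte 0xF1 = 11110001 → 4-byte char #5 = F1 80 AA 99.
Offset 17: leading byte 0xF3 = 11110011 → 4-byte char #6 = F3 81 9B 99.
Offset 21: leading byte 0xE1 = 11100001 → 3-byte char #7 = E1 84 88.
Leading byte 0xE1 = 11100001 matches 1110xxxx → 3-byte sequence.
Byte 1: 0xE1 = 11100001, payload 0001 (4 bits).
Byte 2: 0x84 = 10000100 (10xxxxxx ✓), payload 000100.
Byte 3: 0x88 = 10001000 (10xxxxxx ✓), payload 001000.
Concatenate: 0001000100001000 = 0x1108 (16 bits → U+1108).

U+1108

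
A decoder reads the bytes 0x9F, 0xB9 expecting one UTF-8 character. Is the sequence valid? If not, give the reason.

invalid (continuation byte with no leading byte)

Byte 0x9F = 10011111 has the form 10xxxxxx — a continuation byte — but there is no preceding leading byte.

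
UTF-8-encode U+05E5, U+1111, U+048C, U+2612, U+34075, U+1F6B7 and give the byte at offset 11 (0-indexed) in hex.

U+05E5 → 2-byte form D7 A5 at offsets 0–1.
U+1111 → 3-byte form E1 84 91 at offsets 2–4.
U+048C → 2-byte form D2 8C at offsets 5–6.
U+2612 → 3-byte form E2 98 92 at offsets 7–9.
U+34075 → 4-byte form F0 B4 81 B5 at offsets 10–13.
Offset 11 falls in char 5's range; it's byte 2 of F0 B4 81 B5 = 0xB4.

0xB4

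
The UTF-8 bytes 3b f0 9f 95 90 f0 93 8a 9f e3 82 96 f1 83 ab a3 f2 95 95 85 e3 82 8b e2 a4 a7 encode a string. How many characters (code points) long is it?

Byte at offset 0: 0x3B = 00111011 → 1-byte char (#1). Advance 1.
Byte at offset 1: 0xF0 = 11110000 → 4-byte char (#2). Advance 4.
Byte at offset 5: 0xF0 = 11110000 → 4-byte char (#3). Advance 4.
Byte at offset 9: 0xE3 = 11100011 → 3-byte char (#4). Advance 3.
Byte at offset 12: 0xF1 = 11110001 → 4-byte char (#5). Advance 4.
Byte at offset 16: 0xF2 = 11110010 → 4-byte char (#6). Advance 4.
Byte at offset 20: 0xE3 = 11100011 → 3-byte char (#7). Advance 3.
Byte at offset 23: 0xE2 = 11100010 → 3-byte char (#8). Advance 3.
Reached end at offset 26 after 8 code points.

8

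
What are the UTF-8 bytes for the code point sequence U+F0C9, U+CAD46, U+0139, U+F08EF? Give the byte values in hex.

EF 83 89 F3 8A B5 86 C4 B9 F3 B0 A3 AF

U+F0C9: 3-byte form → EF 83 89.
U+CAD46: 4-byte form → F3 8A B5 86.
U+0139: 2-byte form → C4 B9.
U+F08EF: 4-byte form → F3 B0 A3 AF.
Concatenated (13 bytes): EF 83 89 F3 8A B5 86 C4 B9 F3 B0 A3 AF.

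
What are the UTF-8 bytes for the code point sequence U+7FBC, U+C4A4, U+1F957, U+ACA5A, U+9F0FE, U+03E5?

U+7FBC: 3-byte form → E7 BE BC.
U+C4A4: 3-byte form → EC 92 A4.
U+1F957: 4-byte form → F0 9F A5 97.
U+ACA5A: 4-byte form → F2 AC A9 9A.
U+9F0FE: 4-byte form → F2 9F 83 BE.
U+03E5: 2-byte form → CF A5.
Concatenated (20 bytes): E7 BE BC EC 92 A4 F0 9F A5 97 F2 AC A9 9A F2 9F 83 BE CF A5.

E7 BE BC EC 92 A4 F0 9F A5 97 F2 AC A9 9A F2 9F 83 BE CF A5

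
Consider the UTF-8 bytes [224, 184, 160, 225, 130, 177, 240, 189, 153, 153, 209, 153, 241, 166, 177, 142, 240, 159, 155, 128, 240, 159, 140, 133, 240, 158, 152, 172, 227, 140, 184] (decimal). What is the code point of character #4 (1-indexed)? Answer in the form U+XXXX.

U+0459

Offset 0: leading byte 0xE0 = 11100000 → 3-byte char #1 = E0 B8 A0.
Offset 3: leading byte 0xE1 = 11100001 → 3-byte char #2 = E1 82 B1.
Offset 6: leading byte 0xF0 = 11110000 → 4-byte char #3 = F0 BD 99 99.
Offset 10: leading byte 0xD1 = 11010001 → 2-byte char #4 = D1 99.
Leading byte 0xD1 = 11010001 matches 110xxxxx → 2-byte sequence.
Byte 1: 0xD1 = 11010001, payload 10001 (5 bits).
Byte 2: 0x99 = 10011001 (10xxxxxx ✓), payload 011001.
Concatenate: 10001011001 = 0x459 (11 bits → U+0459).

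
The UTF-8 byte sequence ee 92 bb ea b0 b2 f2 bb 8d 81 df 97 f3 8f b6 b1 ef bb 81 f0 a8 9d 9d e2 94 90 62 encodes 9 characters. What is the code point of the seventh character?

U+2875D

Offset 0: leading byte 0xEE = 11101110 → 3-byte char #1 = EE 92 BB.
Offset 3: leading byte 0xEA = 11101010 → 3-byte char #2 = EA B0 B2.
Offset 6: leading byte 0xF2 = 11110010 → 4-byte char #3 = F2 BB 8D 81.
Offset 10: leading byte 0xDF = 11011111 → 2-byte char #4 = DF 97.
Offset 12: leading byte 0xF3 = 11110011 → 4-byte char #5 = F3 8F B6 B1.
Offset 16: leading byte 0xEF = 11101111 → 3-byte char #6 = EF BB 81.
Offset 19: leading byte 0xF0 = 11110000 → 4-byte char #7 = F0 A8 9D 9D.
Leading byte 0xF0 = 11110000 matches 11110xxx → 4-byte sequence.
Byte 1: 0xF0 = 11110000, payload 000 (3 bits).
Byte 2: 0xA8 = 10101000 (10xxxxxx ✓), payload 101000.
Byte 3: 0x9D = 10011101 (10xxxxxx ✓), payload 011101.
Byte 4: 0x9D = 10011101 (10xxxxxx ✓), payload 011101.
Concatenate: 000101000011101011101 = 0x2875D (21 bits → U+2875D).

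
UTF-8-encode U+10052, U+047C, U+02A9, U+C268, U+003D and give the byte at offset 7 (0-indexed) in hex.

0xA9

U+10052 → 4-byte form F0 90 81 92 at offsets 0–3.
U+047C → 2-byte form D1 BC at offsets 4–5.
U+02A9 → 2-byte form CA A9 at offsets 6–7.
Offset 7 falls in char 3's range; it's byte 2 of CA A9 = 0xA9.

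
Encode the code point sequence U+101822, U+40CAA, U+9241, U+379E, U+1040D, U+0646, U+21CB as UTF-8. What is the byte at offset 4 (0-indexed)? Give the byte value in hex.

U+101822 → 4-byte form F4 81 A0 A2 at offsets 0–3.
U+40CAA → 4-byte form F1 80 B2 AA at offsets 4–7.
Offset 4 falls in char 2's range; it's byte 1 of F1 80 B2 AA = 0xF1.

0xF1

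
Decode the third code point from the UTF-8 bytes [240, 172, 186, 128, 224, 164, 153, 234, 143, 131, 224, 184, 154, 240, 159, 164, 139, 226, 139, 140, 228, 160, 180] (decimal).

U+A3C3

Offset 0: leading byte 0xF0 = 11110000 → 4-byte char #1 = F0 AC BA 80.
Offset 4: leading byte 0xE0 = 11100000 → 3-byte char #2 = E0 A4 99.
Offset 7: leading byte 0xEA = 11101010 → 3-byte char #3 = EA 8F 83.
Leading byte 0xEA = 11101010 matches 1110xxxx → 3-byte sequence.
Byte 1: 0xEA = 11101010, payload 1010 (4 bits).
Byte 2: 0x8F = 10001111 (10xxxxxx ✓), payload 001111.
Byte 3: 0x83 = 10000011 (10xxxxxx ✓), payload 000011.
Concatenate: 1010001111000011 = 0xA3C3 (16 bits → U+A3C3).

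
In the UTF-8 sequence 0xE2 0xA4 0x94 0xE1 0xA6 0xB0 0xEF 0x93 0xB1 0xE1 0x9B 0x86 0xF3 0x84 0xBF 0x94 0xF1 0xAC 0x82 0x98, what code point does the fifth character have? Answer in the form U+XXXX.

Offset 0: leading byte 0xE2 = 11100010 → 3-byte char #1 = E2 A4 94.
Offset 3: leading byte 0xE1 = 11100001 → 3-byte char #2 = E1 A6 B0.
Offset 6: leading byte 0xEF = 11101111 → 3-byte char #3 = EF 93 B1.
Offset 9: leading byte 0xE1 = 11100001 → 3-byte char #4 = E1 9B 86.
Offset 12: leading byte 0xF3 = 11110011 → 4-byte char #5 = F3 84 BF 94.
Leading byte 0xF3 = 11110011 matches 11110xxx → 4-byte sequence.
Byte 1: 0xF3 = 11110011, payload 011 (3 bits).
Byte 2: 0x84 = 10000100 (10xxxxxx ✓), payload 000100.
Byte 3: 0xBF = 10111111 (10xxxxxx ✓), payload 111111.
Byte 4: 0x94 = 10010100 (10xxxxxx ✓), payload 010100.
Concatenate: 011000100111111010100 = 0xC4FD4 (21 bits → U+C4FD4).

U+C4FD4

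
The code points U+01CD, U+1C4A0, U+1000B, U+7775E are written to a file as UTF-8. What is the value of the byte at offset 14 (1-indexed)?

0x9E

1-indexed offset 14 is 0-indexed offset 13.
U+01CD → 2-byte form C7 8D at offsets 0–1.
U+1C4A0 → 4-byte form F0 9C 92 A0 at offsets 2–5.
U+1000B → 4-byte form F0 90 80 8B at offsets 6–9.
U+7775E → 4-byte form F1 B7 9D 9E at offsets 10–13.
Offset 13 falls in char 4's range; it's byte 4 of F1 B7 9D 9E = 0x9E.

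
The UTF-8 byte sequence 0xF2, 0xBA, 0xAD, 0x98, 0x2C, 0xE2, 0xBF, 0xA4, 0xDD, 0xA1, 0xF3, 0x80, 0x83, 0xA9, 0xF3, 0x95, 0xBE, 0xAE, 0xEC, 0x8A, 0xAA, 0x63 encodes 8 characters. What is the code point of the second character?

Offset 0: leading byte 0xF2 = 11110010 → 4-byte char #1 = F2 BA AD 98.
Offset 4: leading byte 0x2C = 00101100 → 1-byte char #2 = 2C.
Leading byte 0x2C = 00101100 matches 0xxxxxxx → 1-byte sequence.
Byte 1: 0x2C = 00101100, payload 0101100 (7 bits).
Concatenate: 0101100 = 0x2C (7 bits → U+002C).

U+002C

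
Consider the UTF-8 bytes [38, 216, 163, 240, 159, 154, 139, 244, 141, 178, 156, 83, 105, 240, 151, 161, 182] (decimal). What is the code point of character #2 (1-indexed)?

U+0623

Offset 0: leading byte 0x26 = 00100110 → 1-byte char #1 = 26.
Offset 1: leading byte 0xD8 = 11011000 → 2-byte char #2 = D8 A3.
Leading byte 0xD8 = 11011000 matches 110xxxxx → 2-byte sequence.
Byte 1: 0xD8 = 11011000, payload 11000 (5 bits).
Byte 2: 0xA3 = 10100011 (10xxxxxx ✓), payload 100011.
Concatenate: 11000100011 = 0x623 (11 bits → U+0623).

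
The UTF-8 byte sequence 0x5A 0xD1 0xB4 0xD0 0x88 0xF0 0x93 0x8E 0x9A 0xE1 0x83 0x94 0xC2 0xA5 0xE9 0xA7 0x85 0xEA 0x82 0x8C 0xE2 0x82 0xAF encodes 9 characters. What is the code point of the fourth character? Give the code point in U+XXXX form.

U+1339A

Offset 0: leading byte 0x5A = 01011010 → 1-byte char #1 = 5A.
Offset 1: leading byte 0xD1 = 11010001 → 2-byte char #2 = D1 B4.
Offset 3: leading byte 0xD0 = 11010000 → 2-byte char #3 = D0 88.
Offset 5: leading byte 0xF0 = 11110000 → 4-byte char #4 = F0 93 8E 9A.
Leading byte 0xF0 = 11110000 matches 11110xxx → 4-byte sequence.
Byte 1: 0xF0 = 11110000, payload 000 (3 bits).
Byte 2: 0x93 = 10010011 (10xxxxxx ✓), payload 010011.
Byte 3: 0x8E = 10001110 (10xxxxxx ✓), payload 001110.
Byte 4: 0x9A = 10011010 (10xxxxxx ✓), payload 011010.
Concatenate: 000010011001110011010 = 0x1339A (21 bits → U+1339A).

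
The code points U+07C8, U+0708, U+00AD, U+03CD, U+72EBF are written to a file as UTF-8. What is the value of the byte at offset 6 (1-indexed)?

0xAD

1-indexed offset 6 is 0-indexed offset 5.
U+07C8 → 2-byte form DF 88 at offsets 0–1.
U+0708 → 2-byte form DC 88 at offsets 2–3.
U+00AD → 2-byte form C2 AD at offsets 4–5.
Offset 5 falls in char 3's range; it's byte 2 of C2 AD = 0xAD.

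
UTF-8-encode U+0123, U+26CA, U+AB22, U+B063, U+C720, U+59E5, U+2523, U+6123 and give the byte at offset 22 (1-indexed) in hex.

0x84

1-indexed offset 22 is 0-indexed offset 21.
U+0123 → 2-byte form C4 A3 at offsets 0–1.
U+26CA → 3-byte form E2 9B 8A at offsets 2–4.
U+AB22 → 3-byte form EA AC A2 at offsets 5–7.
U+B063 → 3-byte form EB 81 A3 at offsets 8–10.
U+C720 → 3-byte form EC 9C A0 at offsets 11–13.
U+59E5 → 3-byte form E5 A7 A5 at offsets 14–16.
U+2523 → 3-byte form E2 94 A3 at offsets 17–19.
U+6123 → 3-byte form E6 84 A3 at offsets 20–22.
Offset 21 falls in char 8's range; it's byte 2 of E6 84 A3 = 0x84.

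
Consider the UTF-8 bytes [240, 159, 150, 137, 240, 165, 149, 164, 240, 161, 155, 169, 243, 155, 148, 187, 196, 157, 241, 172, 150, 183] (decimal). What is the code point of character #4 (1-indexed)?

Offset 0: leading byte 0xF0 = 11110000 → 4-byte char #1 = F0 9F 96 89.
Offset 4: leading byte 0xF0 = 11110000 → 4-byte char #2 = F0 A5 95 A4.
Offset 8: leading byte 0xF0 = 11110000 → 4-byte char #3 = F0 A1 9B A9.
Offset 12: leading byte 0xF3 = 11110011 → 4-byte char #4 = F3 9B 94 BB.
Leading byte 0xF3 = 11110011 matches 11110xxx → 4-byte sequence.
Byte 1: 0xF3 = 11110011, payload 011 (3 bits).
Byte 2: 0x9B = 10011011 (10xxxxxx ✓), payload 011011.
Byte 3: 0x94 = 10010100 (10xxxxxx ✓), payload 010100.
Byte 4: 0xBB = 10111011 (10xxxxxx ✓), payload 111011.
Concatenate: 011011011010100111011 = 0xDB53B (21 bits → U+DB53B).

U+DB53B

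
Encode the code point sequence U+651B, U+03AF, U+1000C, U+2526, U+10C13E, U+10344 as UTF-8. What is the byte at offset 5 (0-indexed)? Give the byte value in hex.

0xF0

U+651B → 3-byte form E6 94 9B at offsets 0–2.
U+03AF → 2-byte form CE AF at offsets 3–4.
U+1000C → 4-byte form F0 90 80 8C at offsets 5–8.
Offset 5 falls in char 3's range; it's byte 1 of F0 90 80 8C = 0xF0.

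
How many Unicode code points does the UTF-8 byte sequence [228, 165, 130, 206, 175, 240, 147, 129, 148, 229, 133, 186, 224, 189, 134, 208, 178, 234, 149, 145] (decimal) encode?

7

Byte at offset 0: 0xE4 = 11100100 → 3-byte char (#1). Advance 3.
Byte at offset 3: 0xCE = 11001110 → 2-byte char (#2). Advance 2.
Byte at offset 5: 0xF0 = 11110000 → 4-byte char (#3). Advance 4.
Byte at offset 9: 0xE5 = 11100101 → 3-byte char (#4). Advance 3.
Byte at offset 12: 0xE0 = 11100000 → 3-byte char (#5). Advance 3.
Byte at offset 15: 0xD0 = 11010000 → 2-byte char (#6). Advance 2.
Byte at offset 17: 0xEA = 11101010 → 3-byte char (#7). Advance 3.
Reached end at offset 20 after 7 code points.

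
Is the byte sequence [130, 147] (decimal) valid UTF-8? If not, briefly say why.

Byte 0x82 = 10000010 has the form 10xxxxxx — a continuation byte — but there is no preceding leading byte.

invalid (continuation byte with no leading byte)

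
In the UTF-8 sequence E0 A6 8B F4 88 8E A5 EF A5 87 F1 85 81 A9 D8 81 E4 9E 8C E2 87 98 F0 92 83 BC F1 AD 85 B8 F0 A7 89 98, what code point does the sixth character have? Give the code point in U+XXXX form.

U+478C

Offset 0: leading byte 0xE0 = 11100000 → 3-byte char #1 = E0 A6 8B.
Offset 3: leading byte 0xF4 = 11110100 → 4-byte char #2 = F4 88 8E A5.
Offset 7: leading byte 0xEF = 11101111 → 3-byte char #3 = EF A5 87.
Offset 10: leading byte 0xF1 = 11110001 → 4-byte char #4 = F1 85 81 A9.
Offset 14: leading byte 0xD8 = 11011000 → 2-byte char #5 = D8 81.
Offset 16: leading byte 0xE4 = 11100100 → 3-byte char #6 = E4 9E 8C.
Leading byte 0xE4 = 11100100 matches 1110xxxx → 3-byte sequence.
Byte 1: 0xE4 = 11100100, payload 0100 (4 bits).
Byte 2: 0x9E = 10011110 (10xxxxxx ✓), payload 011110.
Byte 3: 0x8C = 10001100 (10xxxxxx ✓), payload 001100.
Concatenate: 0100011110001100 = 0x478C (16 bits → U+478C).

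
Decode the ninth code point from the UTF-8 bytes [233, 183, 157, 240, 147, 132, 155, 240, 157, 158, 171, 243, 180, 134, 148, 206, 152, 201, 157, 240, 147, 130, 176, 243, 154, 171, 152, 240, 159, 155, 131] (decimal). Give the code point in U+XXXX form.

U+1F6C3

Offset 0: leading byte 0xE9 = 11101001 → 3-byte char #1 = E9 B7 9D.
Offset 3: leading byte 0xF0 = 11110000 → 4-byte char #2 = F0 93 84 9B.
Offset 7: leading byte 0xF0 = 11110000 → 4-byte char #3 = F0 9D 9E AB.
Offset 11: leading byte 0xF3 = 11110011 → 4-byte char #4 = F3 B4 86 94.
Offset 15: leading byte 0xCE = 11001110 → 2-byte char #5 = CE 98.
Offset 17: leading byte 0xC9 = 11001001 → 2-byte char #6 = C9 9D.
Offset 19: leading byte 0xF0 = 11110000 → 4-byte char #7 = F0 93 82 B0.
Offset 23: leading byte 0xF3 = 11110011 → 4-byte char #8 = F3 9A AB 98.
Offset 27: leading byte 0xF0 = 11110000 → 4-byte char #9 = F0 9F 9B 83.
Leading byte 0xF0 = 11110000 matches 11110xxx → 4-byte sequence.
Byte 1: 0xF0 = 11110000, payload 000 (3 bits).
Byte 2: 0x9F = 10011111 (10xxxxxx ✓), payload 011111.
Byte 3: 0x9B = 10011011 (10xxxxxx ✓), payload 011011.
Byte 4: 0x83 = 10000011 (10xxxxxx ✓), payload 000011.
Concatenate: 000011111011011000011 = 0x1F6C3 (21 bits → U+1F6C3).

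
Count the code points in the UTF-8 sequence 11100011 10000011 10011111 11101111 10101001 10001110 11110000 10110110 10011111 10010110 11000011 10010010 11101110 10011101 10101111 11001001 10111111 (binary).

6

Byte at offset 0: 0xE3 = 11100011 → 3-byte char (#1). Advance 3.
Byte at offset 3: 0xEF = 11101111 → 3-byte char (#2). Advance 3.
Byte at offset 6: 0xF0 = 11110000 → 4-byte char (#3). Advance 4.
Byte at offset 10: 0xC3 = 11000011 → 2-byte char (#4). Advance 2.
Byte at offset 12: 0xEE = 11101110 → 3-byte char (#5). Advance 3.
Byte at offset 15: 0xC9 = 11001001 → 2-byte char (#6). Advance 2.
Reached end at offset 17 after 6 code points.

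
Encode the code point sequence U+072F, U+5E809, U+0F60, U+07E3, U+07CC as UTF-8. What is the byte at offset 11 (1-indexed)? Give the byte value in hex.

0xA3

1-indexed offset 11 is 0-indexed offset 10.
U+072F → 2-byte form DC AF at offsets 0–1.
U+5E809 → 4-byte form F1 9E A0 89 at offsets 2–5.
U+0F60 → 3-byte form E0 BD A0 at offsets 6–8.
U+07E3 → 2-byte form DF A3 at offsets 9–10.
Offset 10 falls in char 4's range; it's byte 2 of DF A3 = 0xA3.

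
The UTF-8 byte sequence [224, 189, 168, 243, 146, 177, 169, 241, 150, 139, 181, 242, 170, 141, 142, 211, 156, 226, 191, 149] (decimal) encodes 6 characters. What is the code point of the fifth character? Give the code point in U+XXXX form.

Offset 0: leading byte 0xE0 = 11100000 → 3-byte char #1 = E0 BD A8.
Offset 3: leading byte 0xF3 = 11110011 → 4-byte char #2 = F3 92 B1 A9.
Offset 7: leading byte 0xF1 = 11110001 → 4-byte char #3 = F1 96 8B B5.
Offset 11: leading byte 0xF2 = 11110010 → 4-byte char #4 = F2 AA 8D 8E.
Offset 15: leading byte 0xD3 = 11010011 → 2-byte char #5 = D3 9C.
Leading byte 0xD3 = 11010011 matches 110xxxxx → 2-byte sequence.
Byte 1: 0xD3 = 11010011, payload 10011 (5 bits).
Byte 2: 0x9C = 10011100 (10xxxxxx ✓), payload 011100.
Concatenate: 10011011100 = 0x4DC (11 bits → U+04DC).

U+04DC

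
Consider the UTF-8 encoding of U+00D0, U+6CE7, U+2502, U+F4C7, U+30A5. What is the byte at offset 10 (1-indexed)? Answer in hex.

0x93

1-indexed offset 10 is 0-indexed offset 9.
U+00D0 → 2-byte form C3 90 at offsets 0–1.
U+6CE7 → 3-byte form E6 B3 A7 at offsets 2–4.
U+2502 → 3-byte form E2 94 82 at offsets 5–7.
U+F4C7 → 3-byte form EF 93 87 at offsets 8–10.
Offset 9 falls in char 4's range; it's byte 2 of EF 93 87 = 0x93.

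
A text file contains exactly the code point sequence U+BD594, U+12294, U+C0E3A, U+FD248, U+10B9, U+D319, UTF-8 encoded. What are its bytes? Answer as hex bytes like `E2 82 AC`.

F2 BD 96 94 F0 92 8A 94 F3 80 B8 BA F3 BD 89 88 E1 82 B9 ED 8C 99

U+BD594: 4-byte form → F2 BD 96 94.
U+12294: 4-byte form → F0 92 8A 94.
U+C0E3A: 4-byte form → F3 80 B8 BA.
U+FD248: 4-byte form → F3 BD 89 88.
U+10B9: 3-byte form → E1 82 B9.
U+D319: 3-byte form → ED 8C 99.
Concatenated (22 bytes): F2 BD 96 94 F0 92 8A 94 F3 80 B8 BA F3 BD 89 88 E1 82 B9 ED 8C 99.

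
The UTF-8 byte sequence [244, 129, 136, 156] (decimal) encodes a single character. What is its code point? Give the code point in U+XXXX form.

U+10121C

Leading byte 0xF4 = 11110100 matches 11110xxx → 4-byte sequence.
Byte 1: 0xF4 = 11110100, payload 100 (3 bits).
Byte 2: 0x81 = 10000001 (10xxxxxx ✓), payload 000001.
Byte 3: 0x88 = 10001000 (10xxxxxx ✓), payload 001000.
Byte 4: 0x9C = 10011100 (10xxxxxx ✓), payload 011100.
Concatenate: 100000001001000011100 = 0x10121C (21 bits → U+10121C).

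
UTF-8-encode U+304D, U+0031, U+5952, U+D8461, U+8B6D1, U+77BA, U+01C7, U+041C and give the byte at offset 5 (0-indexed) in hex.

0xA5

U+304D → 3-byte form E3 81 8D at offsets 0–2.
U+0031 → 1-byte form 31 at offsets 3–3.
U+5952 → 3-byte form E5 A5 92 at offsets 4–6.
Offset 5 falls in char 3's range; it's byte 2 of E5 A5 92 = 0xA5.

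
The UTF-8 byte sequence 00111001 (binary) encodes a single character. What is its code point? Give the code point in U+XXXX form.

U+0039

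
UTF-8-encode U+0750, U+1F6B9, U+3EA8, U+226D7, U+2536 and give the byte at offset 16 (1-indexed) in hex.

0xB6

1-indexed offset 16 is 0-indexed offset 15.
U+0750 → 2-byte form DD 90 at offsets 0–1.
U+1F6B9 → 4-byte form F0 9F 9A B9 at offsets 2–5.
U+3EA8 → 3-byte form E3 BA A8 at offsets 6–8.
U+226D7 → 4-byte form F0 A2 9B 97 at offsets 9–12.
U+2536 → 3-byte form E2 94 B6 at offsets 13–15.
Offset 15 falls in char 5's range; it's byte 3 of E2 94 B6 = 0xB6.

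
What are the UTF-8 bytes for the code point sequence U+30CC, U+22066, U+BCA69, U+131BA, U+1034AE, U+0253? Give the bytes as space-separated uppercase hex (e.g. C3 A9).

U+30CC: 3-byte form → E3 83 8C.
U+22066: 4-byte form → F0 A2 81 A6.
U+BCA69: 4-byte form → F2 BC A9 A9.
U+131BA: 4-byte form → F0 93 86 BA.
U+1034AE: 4-byte form → F4 83 92 AE.
U+0253: 2-byte form → C9 93.
Concatenated (21 bytes): E3 83 8C F0 A2 81 A6 F2 BC A9 A9 F0 93 86 BA F4 83 92 AE C9 93.

E3 83 8C F0 A2 81 A6 F2 BC A9 A9 F0 93 86 BA F4 83 92 AE C9 93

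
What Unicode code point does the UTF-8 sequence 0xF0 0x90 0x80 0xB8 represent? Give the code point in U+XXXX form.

U+10038

Leading byte 0xF0 = 11110000 matches 11110xxx → 4-byte sequence.
Byte 1: 0xF0 = 11110000, payload 000 (3 bits).
Byte 2: 0x90 = 10010000 (10xxxxxx ✓), payload 010000.
Byte 3: 0x80 = 10000000 (10xxxxxx ✓), payload 000000.
Byte 4: 0xB8 = 10111000 (10xxxxxx ✓), payload 111000.
Concatenate: 000010000000000111000 = 0x10038 (21 bits → U+10038).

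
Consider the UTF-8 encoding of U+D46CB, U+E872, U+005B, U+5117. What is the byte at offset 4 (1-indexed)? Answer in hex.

0x8B

1-indexed offset 4 is 0-indexed offset 3.
U+D46CB → 4-byte form F3 94 9B 8B at offsets 0–3.
Offset 3 falls in char 1's range; it's byte 4 of F3 94 9B 8B = 0x8B.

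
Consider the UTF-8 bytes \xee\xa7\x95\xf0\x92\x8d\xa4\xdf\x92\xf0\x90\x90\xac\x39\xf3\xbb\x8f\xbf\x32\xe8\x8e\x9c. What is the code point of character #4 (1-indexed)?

U+1042C

Offset 0: leading byte 0xEE = 11101110 → 3-byte char #1 = EE A7 95.
Offset 3: leading byte 0xF0 = 11110000 → 4-byte char #2 = F0 92 8D A4.
Offset 7: leading byte 0xDF = 11011111 → 2-byte char #3 = DF 92.
Offset 9: leading byte 0xF0 = 11110000 → 4-byte char #4 = F0 90 90 AC.
Leading byte 0xF0 = 11110000 matches 11110xxx → 4-byte sequence.
Byte 1: 0xF0 = 11110000, payload 000 (3 bits).
Byte 2: 0x90 = 10010000 (10xxxxxx ✓), payload 010000.
Byte 3: 0x90 = 10010000 (10xxxxxx ✓), payload 010000.
Byte 4: 0xAC = 10101100 (10xxxxxx ✓), payload 101100.
Concatenate: 000010000010000101100 = 0x1042C (21 bits → U+1042C).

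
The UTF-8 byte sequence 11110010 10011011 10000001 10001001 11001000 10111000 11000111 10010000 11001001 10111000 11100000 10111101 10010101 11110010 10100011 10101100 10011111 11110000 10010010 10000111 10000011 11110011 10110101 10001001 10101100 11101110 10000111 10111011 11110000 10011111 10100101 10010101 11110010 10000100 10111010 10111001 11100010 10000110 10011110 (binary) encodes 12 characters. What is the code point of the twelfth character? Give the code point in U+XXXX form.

U+219E

Offset 0: leading byte 0xF2 = 11110010 → 4-byte char #1 = F2 9B 81 89.
Offset 4: leading byte 0xC8 = 11001000 → 2-byte char #2 = C8 B8.
Offset 6: leading byte 0xC7 = 11000111 → 2-byte char #3 = C7 90.
Offset 8: leading byte 0xC9 = 11001001 → 2-byte char #4 = C9 B8.
Offset 10: leading byte 0xE0 = 11100000 → 3-byte char #5 = E0 BD 95.
Offset 13: leading byte 0xF2 = 11110010 → 4-byte char #6 = F2 A3 AC 9F.
Offset 17: leading byte 0xF0 = 11110000 → 4-byte char #7 = F0 92 87 83.
Offset 21: leading byte 0xF3 = 11110011 → 4-byte char #8 = F3 B5 89 AC.
Offset 25: leading byte 0xEE = 11101110 → 3-byte char #9 = EE 87 BB.
Offset 28: leading byte 0xF0 = 11110000 → 4-byte char #10 = F0 9F A5 95.
Offset 32: leading byte 0xF2 = 11110010 → 4-byte char #11 = F2 84 BA B9.
Offset 36: leading byte 0xE2 = 11100010 → 3-byte char #12 = E2 86 9E.
Leading byte 0xE2 = 11100010 matches 1110xxxx → 3-byte sequence.
Byte 1: 0xE2 = 11100010, payload 0010 (4 bits).
Byte 2: 0x86 = 10000110 (10xxxxxx ✓), payload 000110.
Byte 3: 0x9E = 10011110 (10xxxxxx ✓), payload 011110.
Concatenate: 0010000110011110 = 0x219E (16 bits → U+219E).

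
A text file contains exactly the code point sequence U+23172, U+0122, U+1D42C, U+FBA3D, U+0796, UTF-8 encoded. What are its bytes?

U+23172: 4-byte form → F0 A3 85 B2.
U+0122: 2-byte form → C4 A2.
U+1D42C: 4-byte form → F0 9D 90 AC.
U+FBA3D: 4-byte form → F3 BB A8 BD.
U+0796: 2-byte form → DE 96.
Concatenated (16 bytes): F0 A3 85 B2 C4 A2 F0 9D 90 AC F3 BB A8 BD DE 96.

F0 A3 85 B2 C4 A2 F0 9D 90 AC F3 BB A8 BD DE 96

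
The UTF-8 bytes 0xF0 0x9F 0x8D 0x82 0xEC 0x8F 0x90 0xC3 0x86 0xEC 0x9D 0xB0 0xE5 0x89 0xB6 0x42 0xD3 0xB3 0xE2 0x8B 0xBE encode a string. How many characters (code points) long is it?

Byte at offset 0: 0xF0 = 11110000 → 4-byte char (#1). Advance 4.
Byte at offset 4: 0xEC = 11101100 → 3-byte char (#2). Advance 3.
Byte at offset 7: 0xC3 = 11000011 → 2-byte char (#3). Advance 2.
Byte at offset 9: 0xEC = 11101100 → 3-byte char (#4). Advance 3.
Byte at offset 12: 0xE5 = 11100101 → 3-byte char (#5). Advance 3.
Byte at offset 15: 0x42 = 01000010 → 1-byte char (#6). Advance 1.
Byte at offset 16: 0xD3 = 11010011 → 2-byte char (#7). Advance 2.
Byte at offset 18: 0xE2 = 11100010 → 3-byte char (#8). Advance 3.
Reached end at offset 21 after 8 code points.

8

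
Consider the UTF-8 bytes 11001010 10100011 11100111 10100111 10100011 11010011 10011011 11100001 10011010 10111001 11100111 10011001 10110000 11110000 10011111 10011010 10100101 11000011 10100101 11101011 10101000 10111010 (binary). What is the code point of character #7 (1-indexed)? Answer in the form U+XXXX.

Offset 0: leading byte 0xCA = 11001010 → 2-byte char #1 = CA A3.
Offset 2: leading byte 0xE7 = 11100111 → 3-byte char #2 = E7 A7 A3.
Offset 5: leading byte 0xD3 = 11010011 → 2-byte char #3 = D3 9B.
Offset 7: leading byte 0xE1 = 11100001 → 3-byte char #4 = E1 9A B9.
Offset 10: leading byte 0xE7 = 11100111 → 3-byte char #5 = E7 99 B0.
Offset 13: leading byte 0xF0 = 11110000 → 4-byte char #6 = F0 9F 9A A5.
Offset 17: leading byte 0xC3 = 11000011 → 2-byte char #7 = C3 A5.
Leading byte 0xC3 = 11000011 matches 110xxxxx → 2-byte sequence.
Byte 1: 0xC3 = 11000011, payload 00011 (5 bits).
Byte 2: 0xA5 = 10100101 (10xxxxxx ✓), payload 100101.
Concatenate: 00011100101 = 0xE5 (11 bits → U+00E5).

U+00E5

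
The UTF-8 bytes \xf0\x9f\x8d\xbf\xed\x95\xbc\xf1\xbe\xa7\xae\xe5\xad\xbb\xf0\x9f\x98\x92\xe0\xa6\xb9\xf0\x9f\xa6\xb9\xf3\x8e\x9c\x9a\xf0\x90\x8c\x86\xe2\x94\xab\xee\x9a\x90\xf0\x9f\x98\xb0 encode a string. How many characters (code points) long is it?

12

Byte at offset 0: 0xF0 = 11110000 → 4-byte char (#1). Advance 4.
Byte at offset 4: 0xED = 11101101 → 3-byte char (#2). Advance 3.
Byte at offset 7: 0xF1 = 11110001 → 4-byte char (#3). Advance 4.
Byte at offset 11: 0xE5 = 11100101 → 3-byte char (#4). Advance 3.
Byte at offset 14: 0xF0 = 11110000 → 4-byte char (#5). Advance 4.
Byte at offset 18: 0xE0 = 11100000 → 3-byte char (#6). Advance 3.
Byte at offset 21: 0xF0 = 11110000 → 4-byte char (#7). Advance 4.
Byte at offset 25: 0xF3 = 11110011 → 4-byte char (#8). Advance 4.
Byte at offset 29: 0xF0 = 11110000 → 4-byte char (#9). Advance 4.
Byte at offset 33: 0xE2 = 11100010 → 3-byte char (#10). Advance 3.
Byte at offset 36: 0xEE = 11101110 → 3-byte char (#11). Advance 3.
Byte at offset 39: 0xF0 = 11110000 → 4-byte char (#12). Advance 4.
Reached end at offset 43 after 12 code points.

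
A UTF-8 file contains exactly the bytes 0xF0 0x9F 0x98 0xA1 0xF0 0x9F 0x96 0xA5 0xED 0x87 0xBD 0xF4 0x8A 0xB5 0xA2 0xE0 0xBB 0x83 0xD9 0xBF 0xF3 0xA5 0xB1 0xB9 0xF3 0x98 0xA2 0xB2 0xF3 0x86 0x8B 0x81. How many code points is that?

Byte at offset 0: 0xF0 = 11110000 → 4-byte char (#1). Advance 4.
Byte at offset 4: 0xF0 = 11110000 → 4-byte char (#2). Advance 4.
Byte at offset 8: 0xED = 11101101 → 3-byte char (#3). Advance 3.
Byte at offset 11: 0xF4 = 11110100 → 4-byte char (#4). Advance 4.
Byte at offset 15: 0xE0 = 11100000 → 3-byte char (#5). Advance 3.
Byte at offset 18: 0xD9 = 11011001 → 2-byte char (#6). Advance 2.
Byte at offset 20: 0xF3 = 11110011 → 4-byte char (#7). Advance 4.
Byte at offset 24: 0xF3 = 11110011 → 4-byte char (#8). Advance 4.
Byte at offset 28: 0xF3 = 11110011 → 4-byte char (#9). Advance 4.
Reached end at offset 32 after 9 code points.

9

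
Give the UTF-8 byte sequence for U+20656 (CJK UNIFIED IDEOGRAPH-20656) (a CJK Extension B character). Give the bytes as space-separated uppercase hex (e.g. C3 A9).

U+20656 = 0x20656 = 132694 decimal. In range U+10000–U+10FFFF → 4-byte form: 11110xxx 10xxxxxx 10xxxxxx 10xxxxxx.
Binary (21 bits): 000100000011001010110.
Split 3+6+6+6: 000 | 100000 | 011001 | 010110.
Byte 1: 11110000 = 0xF0.
Byte 2: 10100000 = 0xA0.
Byte 3: 10011001 = 0x99.
Byte 4: 10010110 = 0x96.

F0 A0 99 96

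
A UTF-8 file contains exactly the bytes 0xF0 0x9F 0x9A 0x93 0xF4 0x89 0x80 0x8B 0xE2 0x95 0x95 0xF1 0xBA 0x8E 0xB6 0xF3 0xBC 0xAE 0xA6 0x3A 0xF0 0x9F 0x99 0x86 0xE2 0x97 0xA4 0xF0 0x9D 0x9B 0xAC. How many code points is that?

Byte at offset 0: 0xF0 = 11110000 → 4-byte char (#1). Advance 4.
Byte at offset 4: 0xF4 = 11110100 → 4-byte char (#2). Advance 4.
Byte at offset 8: 0xE2 = 11100010 → 3-byte char (#3). Advance 3.
Byte at offset 11: 0xF1 = 11110001 → 4-byte char (#4). Advance 4.
Byte at offset 15: 0xF3 = 11110011 → 4-byte char (#5). Advance 4.
Byte at offset 19: 0x3A = 00111010 → 1-byte char (#6). Advance 1.
Byte at offset 20: 0xF0 = 11110000 → 4-byte char (#7). Advance 4.
Byte at offset 24: 0xE2 = 11100010 → 3-byte char (#8). Advance 3.
Byte at offset 27: 0xF0 = 11110000 → 4-byte char (#9). Advance 4.
Reached end at offset 31 after 9 code points.

9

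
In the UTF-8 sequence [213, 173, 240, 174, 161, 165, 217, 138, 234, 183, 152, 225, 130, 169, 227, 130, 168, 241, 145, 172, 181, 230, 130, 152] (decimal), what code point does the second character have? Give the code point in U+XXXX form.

U+2E865

Offset 0: leading byte 0xD5 = 11010101 → 2-byte char #1 = D5 AD.
Offset 2: leading byte 0xF0 = 11110000 → 4-byte char #2 = F0 AE A1 A5.
Leading byte 0xF0 = 11110000 matches 11110xxx → 4-byte sequence.
Byte 1: 0xF0 = 11110000, payload 000 (3 bits).
Byte 2: 0xAE = 10101110 (10xxxxxx ✓), payload 101110.
Byte 3: 0xA1 = 10100001 (10xxxxxx ✓), payload 100001.
Byte 4: 0xA5 = 10100101 (10xxxxxx ✓), payload 100101.
Concatenate: 000101110100001100101 = 0x2E865 (21 bits → U+2E865).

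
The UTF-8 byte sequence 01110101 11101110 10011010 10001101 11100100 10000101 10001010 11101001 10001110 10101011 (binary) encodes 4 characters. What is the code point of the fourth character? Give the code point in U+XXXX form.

Offset 0: leading byte 0x75 = 01110101 → 1-byte char #1 = 75.
Offset 1: leading byte 0xEE = 11101110 → 3-byte char #2 = EE 9A 8D.
Offset 4: leading byte 0xE4 = 11100100 → 3-byte char #3 = E4 85 8A.
Offset 7: leading byte 0xE9 = 11101001 → 3-byte char #4 = E9 8E AB.
Leading byte 0xE9 = 11101001 matches 1110xxxx → 3-byte sequence.
Byte 1: 0xE9 = 11101001, payload 1001 (4 bits).
Byte 2: 0x8E = 10001110 (10xxxxxx ✓), payload 001110.
Byte 3: 0xAB = 10101011 (10xxxxxx ✓), payload 101011.
Concatenate: 1001001110101011 = 0x93AB (16 bits → U+93AB).

U+93AB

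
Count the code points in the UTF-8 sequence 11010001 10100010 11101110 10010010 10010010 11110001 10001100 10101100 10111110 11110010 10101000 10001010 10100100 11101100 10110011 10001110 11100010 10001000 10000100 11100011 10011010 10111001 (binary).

7

Byte at offset 0: 0xD1 = 11010001 → 2-byte char (#1). Advance 2.
Byte at offset 2: 0xEE = 11101110 → 3-byte char (#2). Advance 3.
Byte at offset 5: 0xF1 = 11110001 → 4-byte char (#3). Advance 4.
Byte at offset 9: 0xF2 = 11110010 → 4-byte char (#4). Advance 4.
Byte at offset 13: 0xEC = 11101100 → 3-byte char (#5). Advance 3.
Byte at offset 16: 0xE2 = 11100010 → 3-byte char (#6). Advance 3.
Byte at offset 19: 0xE3 = 11100011 → 3-byte char (#7). Advance 3.
Reached end at offset 22 after 7 code points.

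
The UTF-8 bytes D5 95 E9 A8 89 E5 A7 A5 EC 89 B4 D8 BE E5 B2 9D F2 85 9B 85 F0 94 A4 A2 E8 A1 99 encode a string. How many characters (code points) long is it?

9

Byte at offset 0: 0xD5 = 11010101 → 2-byte char (#1). Advance 2.
Byte at offset 2: 0xE9 = 11101001 → 3-byte char (#2). Advance 3.
Byte at offset 5: 0xE5 = 11100101 → 3-byte char (#3). Advance 3.
Byte at offset 8: 0xEC = 11101100 → 3-byte char (#4). Advance 3.
Byte at offset 11: 0xD8 = 11011000 → 2-byte char (#5). Advance 2.
Byte at offset 13: 0xE5 = 11100101 → 3-byte char (#6). Advance 3.
Byte at offset 16: 0xF2 = 11110010 → 4-byte char (#7). Advance 4.
Byte at offset 20: 0xF0 = 11110000 → 4-byte char (#8). Advance 4.
Byte at offset 24: 0xE8 = 11101000 → 3-byte char (#9). Advance 3.
Reached end at offset 27 after 9 code points.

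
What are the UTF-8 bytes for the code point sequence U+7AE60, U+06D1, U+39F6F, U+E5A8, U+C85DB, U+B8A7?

U+7AE60: 4-byte form → F1 BA B9 A0.
U+06D1: 2-byte form → DB 91.
U+39F6F: 4-byte form → F0 B9 BD AF.
U+E5A8: 3-byte form → EE 96 A8.
U+C85DB: 4-byte form → F3 88 97 9B.
U+B8A7: 3-byte form → EB A2 A7.
Concatenated (20 bytes): F1 BA B9 A0 DB 91 F0 B9 BD AF EE 96 A8 F3 88 97 9B EB A2 A7.

F1 BA B9 A0 DB 91 F0 B9 BD AF EE 96 A8 F3 88 97 9B EB A2 A7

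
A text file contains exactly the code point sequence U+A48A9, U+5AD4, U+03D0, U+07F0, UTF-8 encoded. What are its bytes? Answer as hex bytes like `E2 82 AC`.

U+A48A9: 4-byte form → F2 A4 A2 A9.
U+5AD4: 3-byte form → E5 AB 94.
U+03D0: 2-byte form → CF 90.
U+07F0: 2-byte form → DF B0.
Concatenated (11 bytes): F2 A4 A2 A9 E5 AB 94 CF 90 DF B0.

F2 A4 A2 A9 E5 AB 94 CF 90 DF B0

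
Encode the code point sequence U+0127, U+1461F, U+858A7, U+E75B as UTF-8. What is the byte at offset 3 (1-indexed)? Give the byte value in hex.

0xF0

1-indexed offset 3 is 0-indexed offset 2.
U+0127 → 2-byte form C4 A7 at offsets 0–1.
U+1461F → 4-byte form F0 94 98 9F at offsets 2–5.
Offset 2 falls in char 2's range; it's byte 1 of F0 94 98 9F = 0xF0.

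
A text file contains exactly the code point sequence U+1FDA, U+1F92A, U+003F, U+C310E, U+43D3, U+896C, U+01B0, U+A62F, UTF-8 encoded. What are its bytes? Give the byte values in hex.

E1 BF 9A F0 9F A4 AA 3F F3 83 84 8E E4 8F 93 E8 A5 AC C6 B0 EA 98 AF

U+1FDA: 3-byte form → E1 BF 9A.
U+1F92A: 4-byte form → F0 9F A4 AA.
U+003F: 1-byte form → 3F.
U+C310E: 4-byte form → F3 83 84 8E.
U+43D3: 3-byte form → E4 8F 93.
U+896C: 3-byte form → E8 A5 AC.
U+01B0: 2-byte form → C6 B0.
U+A62F: 3-byte form → EA 98 AF.
Concatenated (23 bytes): E1 BF 9A F0 9F A4 AA 3F F3 83 84 8E E4 8F 93 E8 A5 AC C6 B0 EA 98 AF.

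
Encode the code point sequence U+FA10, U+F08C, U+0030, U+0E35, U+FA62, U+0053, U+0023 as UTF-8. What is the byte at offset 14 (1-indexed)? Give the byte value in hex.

0x53

1-indexed offset 14 is 0-indexed offset 13.
U+FA10 → 3-byte form EF A8 90 at offsets 0–2.
U+F08C → 3-byte form EF 82 8C at offsets 3–5.
U+0030 → 1-byte form 30 at offsets 6–6.
U+0E35 → 3-byte form E0 B8 B5 at offsets 7–9.
U+FA62 → 3-byte form EF A9 A2 at offsets 10–12.
U+0053 → 1-byte form 53 at offsets 13–13.
Offset 13 falls in char 6's range; it's byte 1 of 53 = 0x53.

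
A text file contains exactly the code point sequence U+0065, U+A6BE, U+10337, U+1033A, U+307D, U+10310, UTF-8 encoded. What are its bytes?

65 EA 9A BE F0 90 8C B7 F0 90 8C BA E3 81 BD F0 90 8C 90

U+0065: 1-byte form → 65.
U+A6BE: 3-byte form → EA 9A BE.
U+10337: 4-byte form → F0 90 8C B7.
U+1033A: 4-byte form → F0 90 8C BA.
U+307D: 3-byte form → E3 81 BD.
U+10310: 4-byte form → F0 90 8C 90.
Concatenated (19 bytes): 65 EA 9A BE F0 90 8C B7 F0 90 8C BA E3 81 BD F0 90 8C 90.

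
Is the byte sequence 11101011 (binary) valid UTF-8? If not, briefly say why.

Leading byte 0xEB = 11101011 → 3-byte form, but only 1 byte is present.

invalid (sequence truncated)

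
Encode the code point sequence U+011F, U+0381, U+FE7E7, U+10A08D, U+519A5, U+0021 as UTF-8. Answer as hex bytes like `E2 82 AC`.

C4 9F CE 81 F3 BE 9F A7 F4 8A 82 8D F1 91 A6 A5 21

U+011F: 2-byte form → C4 9F.
U+0381: 2-byte form → CE 81.
U+FE7E7: 4-byte form → F3 BE 9F A7.
U+10A08D: 4-byte form → F4 8A 82 8D.
U+519A5: 4-byte form → F1 91 A6 A5.
U+0021: 1-byte form → 21.
Concatenated (17 bytes): C4 9F CE 81 F3 BE 9F A7 F4 8A 82 8D F1 91 A6 A5 21.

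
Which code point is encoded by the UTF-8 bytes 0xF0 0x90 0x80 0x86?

Leading byte 0xF0 = 11110000 matches 11110xxx → 4-byte sequence.
Byte 1: 0xF0 = 11110000, payload 000 (3 bits).
Byte 2: 0x90 = 10010000 (10xxxxxx ✓), payload 010000.
Byte 3: 0x80 = 10000000 (10xxxxxx ✓), payload 000000.
Byte 4: 0x86 = 10000110 (10xxxxxx ✓), payload 000110.
Concatenate: 000010000000000000110 = 0x10006 (21 bits → U+10006).

U+10006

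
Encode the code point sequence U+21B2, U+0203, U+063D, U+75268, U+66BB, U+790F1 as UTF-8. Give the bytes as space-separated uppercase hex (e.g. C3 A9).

U+21B2: 3-byte form → E2 86 B2.
U+0203: 2-byte form → C8 83.
U+063D: 2-byte form → D8 BD.
U+75268: 4-byte form → F1 B5 89 A8.
U+66BB: 3-byte form → E6 9A BB.
U+790F1: 4-byte form → F1 B9 83 B1.
Concatenated (18 bytes): E2 86 B2 C8 83 D8 BD F1 B5 89 A8 E6 9A BB F1 B9 83 B1.

E2 86 B2 C8 83 D8 BD F1 B5 89 A8 E6 9A BB F1 B9 83 B1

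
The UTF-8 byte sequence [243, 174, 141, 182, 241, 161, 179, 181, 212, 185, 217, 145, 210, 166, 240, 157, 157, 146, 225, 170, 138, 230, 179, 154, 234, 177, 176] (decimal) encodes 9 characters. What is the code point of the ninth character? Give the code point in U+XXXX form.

Offset 0: leading byte 0xF3 = 11110011 → 4-byte char #1 = F3 AE 8D B6.
Offset 4: leading byte 0xF1 = 11110001 → 4-byte char #2 = F1 A1 B3 B5.
Offset 8: leading byte 0xD4 = 11010100 → 2-byte char #3 = D4 B9.
Offset 10: leading byte 0xD9 = 11011001 → 2-byte char #4 = D9 91.
Offset 12: leading byte 0xD2 = 11010010 → 2-byte char #5 = D2 A6.
Offset 14: leading byte 0xF0 = 11110000 → 4-byte char #6 = F0 9D 9D 92.
Offset 18: leading byte 0xE1 = 11100001 → 3-byte char #7 = E1 AA 8A.
Offset 21: leading byte 0xE6 = 11100110 → 3-byte char #8 = E6 B3 9A.
Offset 24: leading byte 0xEA = 11101010 → 3-byte char #9 = EA B1 B0.
Leading byte 0xEA = 11101010 matches 1110xxxx → 3-byte sequence.
Byte 1: 0xEA = 11101010, payload 1010 (4 bits).
Byte 2: 0xB1 = 10110001 (10xxxxxx ✓), payload 110001.
Byte 3: 0xB0 = 10110000 (10xxxxxx ✓), payload 110000.
Concatenate: 1010110001110000 = 0xAC70 (16 bits → U+AC70).

U+AC70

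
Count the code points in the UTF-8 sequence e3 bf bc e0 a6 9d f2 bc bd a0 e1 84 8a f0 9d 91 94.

5

Byte at offset 0: 0xE3 = 11100011 → 3-byte char (#1). Advance 3.
Byte at offset 3: 0xE0 = 11100000 → 3-byte char (#2). Advance 3.
Byte at offset 6: 0xF2 = 11110010 → 4-byte char (#3). Advance 4.
Byte at offset 10: 0xE1 = 11100001 → 3-byte char (#4). Advance 3.
Byte at offset 13: 0xF0 = 11110000 → 4-byte char (#5). Advance 4.
Reached end at offset 17 after 5 code points.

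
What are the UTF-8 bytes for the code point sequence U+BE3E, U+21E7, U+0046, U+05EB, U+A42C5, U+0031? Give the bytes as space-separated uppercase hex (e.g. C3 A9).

U+BE3E: 3-byte form → EB B8 BE.
U+21E7: 3-byte form → E2 87 A7.
U+0046: 1-byte form → 46.
U+05EB: 2-byte form → D7 AB.
U+A42C5: 4-byte form → F2 A4 8B 85.
U+0031: 1-byte form → 31.
Concatenated (14 bytes): EB B8 BE E2 87 A7 46 D7 AB F2 A4 8B 85 31.

EB B8 BE E2 87 A7 46 D7 AB F2 A4 8B 85 31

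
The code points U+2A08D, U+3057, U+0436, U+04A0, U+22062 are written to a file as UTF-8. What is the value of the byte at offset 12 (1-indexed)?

0xF0

1-indexed offset 12 is 0-indexed offset 11.
U+2A08D → 4-byte form F0 AA 82 8D at offsets 0–3.
U+3057 → 3-byte form E3 81 97 at offsets 4–6.
U+0436 → 2-byte form D0 B6 at offsets 7–8.
U+04A0 → 2-byte form D2 A0 at offsets 9–10.
U+22062 → 4-byte form F0 A2 81 A2 at offsets 11–14.
Offset 11 falls in char 5's range; it's byte 1 of F0 A2 81 A2 = 0xF0.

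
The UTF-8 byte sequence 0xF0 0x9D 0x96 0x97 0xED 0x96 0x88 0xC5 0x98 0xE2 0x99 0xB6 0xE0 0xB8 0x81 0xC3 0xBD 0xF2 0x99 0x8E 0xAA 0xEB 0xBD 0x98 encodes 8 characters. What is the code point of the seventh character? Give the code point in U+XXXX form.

Offset 0: leading byte 0xF0 = 11110000 → 4-byte char #1 = F0 9D 96 97.
Offset 4: leading byte 0xED = 11101101 → 3-byte char #2 = ED 96 88.
Offset 7: leading byte 0xC5 = 11000101 → 2-byte char #3 = C5 98.
Offset 9: leading byte 0xE2 = 11100010 → 3-byte char #4 = E2 99 B6.
Offset 12: leading byte 0xE0 = 11100000 → 3-byte char #5 = E0 B8 81.
Offset 15: leading byte 0xC3 = 11000011 → 2-byte char #6 = C3 BD.
Offset 17: leading byte 0xF2 = 11110010 → 4-byte char #7 = F2 99 8E AA.
Leading byte 0xF2 = 11110010 matches 11110xxx → 4-byte sequence.
Byte 1: 0xF2 = 11110010, payload 010 (3 bits).
Byte 2: 0x99 = 10011001 (10xxxxxx ✓), payload 011001.
Byte 3: 0x8E = 10001110 (10xxxxxx ✓), payload 001110.
Byte 4: 0xAA = 10101010 (10xxxxxx ✓), payload 101010.
Concatenate: 010011001001110101010 = 0x993AA (21 bits → U+993AA).

U+993AA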